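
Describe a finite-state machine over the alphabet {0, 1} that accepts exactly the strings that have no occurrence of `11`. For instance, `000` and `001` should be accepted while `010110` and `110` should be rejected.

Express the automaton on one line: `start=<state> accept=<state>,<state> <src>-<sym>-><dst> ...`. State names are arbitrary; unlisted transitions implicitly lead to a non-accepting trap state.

Track partial matches of the forbidden pattern `11`. State s2 is a dead state reached once `11` has occurred; every other state accepts. s0 means no part of `11` is currently matched.
        0   1  
>* s0   s0  s1 
 * s1   s0  s2 
   s2   s2  s2 
(> = start, * = accepting)

start=s0 accept=s0,s1 s0-0->s0 s0-1->s1 s1-0->s0 s1-1->s2 s2-0->s2 s2-1->s2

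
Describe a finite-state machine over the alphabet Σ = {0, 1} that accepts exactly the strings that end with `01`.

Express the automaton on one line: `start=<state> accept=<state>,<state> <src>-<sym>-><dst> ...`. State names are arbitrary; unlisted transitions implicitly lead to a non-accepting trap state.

start=q0 accept=q2 q0-0->q1 q0-1->q0 q1-0->q1 q1-1->q2 q2-0->q1 q2-1->q0

Remember how much of `01` the current input suffix matches. State q0 means no match yet; q1 means the last symbol is `0`; q2 means the last 2 symbols are `01`. Only q2 accepts. On a mismatch, fall back to the longest proper suffix that is still a prefix of `01`.
        0   1  
>  q0   q1  q0 
   q1   q1  q2 
 * q2   q1  q0 
(> = start, * = accepting)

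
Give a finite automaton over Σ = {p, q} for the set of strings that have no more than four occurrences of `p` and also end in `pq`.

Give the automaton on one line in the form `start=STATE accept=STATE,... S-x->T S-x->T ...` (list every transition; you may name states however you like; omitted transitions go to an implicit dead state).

Handle the two conditions separately and then intersect. The first has 6 states tracking the count of `p`s, saturating at 5; the second has 3 states tracking how much of the suffix `pq` has currently been matched. A product state is a pair (one from each), accepting exactly when both do.
       p  q 
>  A   B  A 
   B   C  D 
   C   E  F 
 * D   C  G 
   E   H  I 
 * F   E  J 
   G   C  G 
   H   K  L 
 * I   H  M 
   J   E  J 
   K   K  N 
 * L   K  O 
   M   H  M 
   N   K  P 
   O   K  O 
   P   K  P 
(> = start, * = accepting)

start=A accept=D,F,I,L A-p->B A-q->A B-p->C B-q->D C-p->E C-q->F D-p->C D-q->G E-p->H E-q->I F-p->E F-q->J G-p->C G-q->G H-p->K H-q->L I-p->H I-q->M J-p->E J-q->J K-p->K K-q->N L-p->K L-q->O M-p->H M-q->M N-p->K N-q->P O-p->K O-q->O P-p->K P-q->P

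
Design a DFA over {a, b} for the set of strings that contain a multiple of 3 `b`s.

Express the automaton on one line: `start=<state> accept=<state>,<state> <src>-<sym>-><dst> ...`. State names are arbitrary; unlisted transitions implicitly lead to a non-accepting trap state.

start=s0 accept=s0 s0-a->s0 s0-b->s1 s1-a->s1 s1-b->s2 s2-a->s2 s2-b->s0

Keep the running count of `b`s modulo 3: each `b` advances along the cycle s0 → s1 → s2 → s0 while other symbols loop. Accept at s0.
        a   b  
>* s0   s0  s1 
   s1   s1  s2 
   s2   s2  s0 
(> = start, * = accepting)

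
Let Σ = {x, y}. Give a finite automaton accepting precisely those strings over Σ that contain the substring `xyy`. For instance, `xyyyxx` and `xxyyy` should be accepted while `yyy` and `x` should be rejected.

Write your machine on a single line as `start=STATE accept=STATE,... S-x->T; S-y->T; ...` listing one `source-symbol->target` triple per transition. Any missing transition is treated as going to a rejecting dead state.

States s0..s2 record the length of the longest prefix of `xyy` that matches the current input suffix. Reaching s3 means `xyy` has been seen, and we stay there forever. Accept from s3.
        x   y  
>  s0   s1  s0 
   s1   s1  s2 
   s2   s1  s3 
 * s3   s3  s3 
(> = start, * = accepting)

start=s0; accept=s3; s0-x->s1; s0-y->s0; s1-x->s1; s1-y->s2; s2-x->s1; s2-y->s3; s3-x->s3; s3-y->s3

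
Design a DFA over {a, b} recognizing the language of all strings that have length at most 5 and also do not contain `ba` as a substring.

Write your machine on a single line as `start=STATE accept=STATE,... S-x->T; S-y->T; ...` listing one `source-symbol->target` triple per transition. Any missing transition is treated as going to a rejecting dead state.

Run two small machines in parallel and take their product. The first has 7 states tracking the input length, saturating at 6; the second has 3 states tracking partial matches of the forbidden pattern `ba`. A product state is a pair (one from each), accepting exactly when both do.
With 18 states:
          a    b  
>* S0     S1   S2 
 * S1     S3   S4 
 * S2     S5   S4 
 * S3     S6   S7 
 * S4     S8   S7 
   S5     S8   S8 
 * S6     S9  S10 
 * S7    S11  S10 
   S8    S11  S11 
 * S9    S12  S13 
 * S10   S14  S13 
   S11   S14  S14 
 * S12   S15  S16 
 * S13   S17  S16 
   S14   S17  S17 
   S15   S15  S16 
   S16   S17  S16 
   S17   S17  S17 
(> = start, * = accepting)

start=S0; accept=S0,S1,S2,S3,S4,S6,S7,S9,S10,S12,S13; S0-a->S1; S0-b->S2; S1-a->S3; S1-b->S4; S2-a->S5; S2-b->S4; S3-a->S6; S3-b->S7; S4-a->S8; S4-b->S7; S5-a->S8; S5-b->S8; S6-a->S9; S6-b->S10; S7-a->S11; S7-b->S10; S8-a->S11; S8-b->S11; S9-a->S12; S9-b->S13; S10-a->S14; S10-b->S13; S11-a->S14; S11-b->S14; S12-a->S15; S12-b->S16; S13-a->S17; S13-b->S16; S14-a->S17; S14-b->S17; S15-a->S15; S15-b->S16; S16-a->S17; S16-b->S16; S17-a->S17; S17-b->S17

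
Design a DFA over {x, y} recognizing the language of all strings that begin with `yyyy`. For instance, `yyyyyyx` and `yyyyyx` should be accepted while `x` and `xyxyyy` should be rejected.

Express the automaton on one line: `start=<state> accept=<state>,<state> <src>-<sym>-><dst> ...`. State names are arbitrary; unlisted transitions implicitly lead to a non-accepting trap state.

Walk along `yyyy` while the input agrees: from A take `y` to B, and so on. Any deviation drops to the rejecting sink F. Once E is reached the prefix is confirmed and every continuation is accepted.
With 6 states:
       x  y 
>  A   F  B 
   B   F  C 
   C   F  D 
   D   F  E 
 * E   E  E 
   F   F  F 
(> = start, * = accepting)

start=A accept=E A-x->F A-y->B B-x->F B-y->C C-x->F C-y->D D-x->F D-y->E E-x->E E-y->E F-x->F F-y->F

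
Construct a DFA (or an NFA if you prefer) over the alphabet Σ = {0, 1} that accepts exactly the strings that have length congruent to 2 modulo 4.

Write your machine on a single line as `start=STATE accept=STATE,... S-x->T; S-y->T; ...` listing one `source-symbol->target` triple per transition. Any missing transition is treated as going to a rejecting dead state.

start=q0; accept=q2; q0-0->q1; q0-1->q1; q1-0->q2; q1-1->q2; q2-0->q3; q2-1->q3; q3-0->q0; q3-1->q0

Only the length mod 4 matters, so use a 4-cycle: from any state, every input symbol moves to the next state, wrapping q3 back to q0. Mark q2 accepting.
        0   1  
>  q0   q1  q1 
   q1   q2  q2 
 * q2   q3  q3 
   q3   q0  q0 
(> = start, * = accepting)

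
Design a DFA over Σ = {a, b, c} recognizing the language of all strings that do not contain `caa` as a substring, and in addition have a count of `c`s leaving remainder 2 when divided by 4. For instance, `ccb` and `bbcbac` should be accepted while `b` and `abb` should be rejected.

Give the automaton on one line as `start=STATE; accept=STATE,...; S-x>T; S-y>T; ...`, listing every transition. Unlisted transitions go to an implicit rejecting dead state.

Run two small machines in parallel and take their product. One (4 states) tracks partial matches of the forbidden pattern `caa`; the other (4 states) tracks the count of `c`s modulo 4. Each combined state is a pair, one component from each; accept when both components accept.
16 states suffice.
          a    b    c  
>  s0     s0   s0   s1 
   s1     s2   s3   s4 
   s2     s5   s3   s4 
   s3     s3   s3   s4 
 * s4     s6   s7   s8 
   s5     s5   s5   s9 
 * s6     s9   s7   s8 
 * s7     s7   s7   s8 
   s8    s10  s11  s12 
   s9     s9   s9  s13 
   s10   s13  s11  s12 
   s11   s11  s11  s12 
   s12   s14   s0   s1 
   s13   s13  s13  s15 
   s14   s15   s0   s1 
   s15   s15  s15   s5 
(> = start, * = accepting)

start=s0; accept=s4,s6,s7; s0-a>s0; s0-b>s0; s0-c>s1; s1-a>s2; s1-b>s3; s1-c>s4; s2-a>s5; s2-b>s3; s2-c>s4; s3-a>s3; s3-b>s3; s3-c>s4; s4-a>s6; s4-b>s7; s4-c>s8; s5-a>s5; s5-b>s5; s5-c>s9; s6-a>s9; s6-b>s7; s6-c>s8; s7-a>s7; s7-b>s7; s7-c>s8; s8-a>s10; s8-b>s11; s8-c>s12; s9-a>s9; s9-b>s9; s9-c>s13; s10-a>s13; s10-b>s11; s10-c>s12; s11-a>s11; s11-b>s11; s11-c>s12; s12-a>s14; s12-b>s0; s12-c>s1; s13-a>s13; s13-b>s13; s13-c>s15; s14-a>s15; s14-b>s0; s14-c>s1; s15-a>s15; s15-b>s15; s15-c>s5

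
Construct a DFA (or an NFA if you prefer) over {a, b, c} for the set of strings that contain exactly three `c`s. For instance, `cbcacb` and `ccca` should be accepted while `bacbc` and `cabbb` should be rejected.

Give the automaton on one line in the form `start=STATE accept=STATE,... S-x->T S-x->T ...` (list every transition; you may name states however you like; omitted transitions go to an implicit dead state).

start=S0 accept=S3 S0-a->S0 S0-b->S0 S0-c->S1 S1-a->S1 S1-b->S1 S1-c->S2 S2-a->S2 S2-b->S2 S2-c->S3 S3-a->S3 S3-b->S3 S3-c->S4 S4-a->S4 S4-b->S4 S4-c->S4

Only the number of `c`s matters, and only up to 4. Make a chain S0 → S1 → S2 → S3 → S4 advanced by each `c` (with S4 absorbing); every other symbol self-loops. The accepting set is {S3}.
        a   b   c  
>  S0   S0  S0  S1 
   S1   S1  S1  S2 
   S2   S2  S2  S3 
 * S3   S3  S3  S4 
   S4   S4  S4  S4 
(> = start, * = accepting)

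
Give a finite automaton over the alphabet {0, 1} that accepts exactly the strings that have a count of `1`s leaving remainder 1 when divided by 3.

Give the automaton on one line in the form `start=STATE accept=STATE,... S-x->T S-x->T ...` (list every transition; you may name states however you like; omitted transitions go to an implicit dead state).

The only thing that matters is how many `1`s have appeared, reduced mod 3. Use one state per residue: q0 for 0, …, q2 for 2. Reading `1` moves to the next residue; anything else stays put. q1 is accepting.
        0   1  
>  q0   q0  q1 
 * q1   q1  q2 
   q2   q2  q0 
(> = start, * = accepting)

start=q0 accept=q1 q0-0->q0 q0-1->q1 q1-0->q1 q1-1->q2 q2-0->q2 q2-1->q0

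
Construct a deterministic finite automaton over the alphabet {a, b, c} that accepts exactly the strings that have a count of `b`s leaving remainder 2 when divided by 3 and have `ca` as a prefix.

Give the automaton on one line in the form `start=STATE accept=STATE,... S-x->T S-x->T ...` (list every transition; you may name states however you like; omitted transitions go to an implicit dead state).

Handle the two conditions separately and then intersect. The first has 3 states tracking the count of `b`s modulo 3; the second has 4 states tracking whether the input so far still matches the prefix `ca`. A product state is a pair (one from each), accepting exactly when both do. After merging equivalent states the machine shrinks.
6 states suffice.
        a   b   c  
>  q0   q1  q1  q2 
   q1   q1  q1  q1 
   q2   q3  q1  q1 
   q3   q3  q4  q3 
   q4   q4  q5  q4 
 * q5   q5  q3  q5 
(> = start, * = accepting)

start=q0 accept=q5 q0-a->q1 q0-b->q1 q0-c->q2 q1-a->q1 q1-b->q1 q1-c->q1 q2-a->q3 q2-b->q1 q2-c->q1 q3-a->q3 q3-b->q4 q3-c->q3 q4-a->q4 q4-b->q5 q4-c->q4 q5-a->q5 q5-b->q3 q5-c->q5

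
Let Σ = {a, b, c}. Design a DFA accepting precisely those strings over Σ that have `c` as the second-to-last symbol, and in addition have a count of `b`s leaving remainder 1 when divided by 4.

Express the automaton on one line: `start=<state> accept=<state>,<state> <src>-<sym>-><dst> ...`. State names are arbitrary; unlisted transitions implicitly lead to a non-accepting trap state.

start=S0 accept=S5,S7 S0-a->S0 S0-b->S1 S0-c->S2 S1-a->S1 S1-b->S3 S1-c->S4 S2-a->S0 S2-b->S5 S2-c->S2 S3-a->S3 S3-b->S6 S3-c->S3 S4-a->S5 S4-b->S3 S4-c->S7 S5-a->S1 S5-b->S3 S5-c->S4 S6-a->S6 S6-b->S0 S6-c->S6 S7-a->S5 S7-b->S3 S7-c->S7

Run two small machines in parallel and take their product. One (13 states) tracks the last 2 symbols read; the other (4 states) tracks the count of `b`s modulo 4. Each combined state is a pair, one component from each; accept when both components accept. Equivalent product states are then merged.
8 states suffice.
        a   b   c  
>  S0   S0  S1  S2 
   S1   S1  S3  S4 
   S2   S0  S5  S2 
   S3   S3  S6  S3 
   S4   S5  S3  S7 
 * S5   S1  S3  S4 
   S6   S6  S0  S6 
 * S7   S5  S3  S7 
(> = start, * = accepting)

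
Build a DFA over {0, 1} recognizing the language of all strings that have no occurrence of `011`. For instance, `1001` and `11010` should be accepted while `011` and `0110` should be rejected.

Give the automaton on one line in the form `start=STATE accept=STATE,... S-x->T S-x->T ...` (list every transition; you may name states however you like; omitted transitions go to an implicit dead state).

Track partial matches of the forbidden pattern `011`. State D is a dead state reached once `011` has occurred; every other state accepts. A means no part of `011` is currently matched.
4 states suffice.
       0  1 
>* A   B  A 
 * B   B  C 
 * C   B  D 
   D   D  D 
(> = start, * = accepting)

start=A accept=A,B,C A-0->B A-1->A B-0->B B-1->C C-0->B C-1->D D-0->D D-1->D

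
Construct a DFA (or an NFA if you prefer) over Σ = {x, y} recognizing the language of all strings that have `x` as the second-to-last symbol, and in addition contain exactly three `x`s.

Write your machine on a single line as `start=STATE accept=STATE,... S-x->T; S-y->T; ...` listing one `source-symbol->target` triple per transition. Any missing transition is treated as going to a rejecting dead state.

start=S0; accept=S3,S6; S0-x->S1; S0-y->S0; S1-x->S2; S1-y->S1; S2-x->S3; S2-y->S4; S3-x->S5; S3-y->S6; S4-x->S7; S4-y->S4; S5-x->S5; S5-y->S5; S6-x->S5; S6-y->S5; S7-x->S5; S7-y->S6

Handle the two conditions separately and then intersect. The first has 7 states tracking the last 2 symbols read; the second has 5 states tracking the count of `x`s, saturating at 4. A product state is a pair (one from each), accepting exactly when both do. Minimizing collapses redundant product states.
8 states suffice.
        x   y  
>  S0   S1  S0 
   S1   S2  S1 
   S2   S3  S4 
 * S3   S5  S6 
   S4   S7  S4 
   S5   S5  S5 
 * S6   S5  S5 
   S7   S5  S6 
(> = start, * = accepting)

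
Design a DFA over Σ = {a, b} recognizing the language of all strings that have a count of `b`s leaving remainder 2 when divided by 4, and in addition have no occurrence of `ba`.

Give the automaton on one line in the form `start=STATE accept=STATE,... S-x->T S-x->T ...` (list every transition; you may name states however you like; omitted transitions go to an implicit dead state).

Build one automaton per condition and run them in lockstep. The first has 4 states tracking the count of `b`s modulo 4; the second has 3 states tracking partial matches of the forbidden pattern `ba`. A product state is a pair (one from each), accepting exactly when both do. Equivalent product states are then merged.
        a   b  
>  S0   S0  S1 
   S1   S2  S3 
   S2   S2  S2 
 * S3   S2  S4 
   S4   S2  S5 
   S5   S2  S1 
(> = start, * = accepting)

start=S0 accept=S3 S0-a->S0 S0-b->S1 S1-a->S2 S1-b->S3 S2-a->S2 S2-b->S2 S3-a->S2 S3-b->S4 S4-a->S2 S4-b->S5 S5-a->S2 S5-b->S1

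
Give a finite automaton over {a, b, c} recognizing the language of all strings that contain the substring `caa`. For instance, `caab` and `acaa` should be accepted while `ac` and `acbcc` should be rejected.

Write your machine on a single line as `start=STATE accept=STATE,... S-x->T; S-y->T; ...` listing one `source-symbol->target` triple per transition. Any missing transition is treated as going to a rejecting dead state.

start=q0; accept=q3; q0-a->q0; q0-b->q0; q0-c->q1; q1-a->q2; q1-b->q0; q1-c->q1; q2-a->q3; q2-b->q0; q2-c->q1; q3-a->q3; q3-b->q3; q3-c->q3

States q0..q2 record the length of the longest prefix of `caa` that matches the current input suffix. Reaching q3 means `caa` has been seen, and we stay there forever. Accept from q3.
        a   b   c  
>  q0   q0  q0  q1 
   q1   q2  q0  q1 
   q2   q3  q0  q1 
 * q3   q3  q3  q3 
(> = start, * = accepting)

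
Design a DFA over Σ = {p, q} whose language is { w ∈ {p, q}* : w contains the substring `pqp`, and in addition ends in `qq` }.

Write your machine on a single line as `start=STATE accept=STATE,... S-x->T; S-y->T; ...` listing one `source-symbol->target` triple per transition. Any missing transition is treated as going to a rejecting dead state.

start=S0; accept=S5; S0-p->S1; S0-q->S0; S1-p->S1; S1-q->S2; S2-p->S3; S2-q->S0; S3-p->S3; S3-q->S4; S4-p->S3; S4-q->S5; S5-p->S3; S5-q->S5

Run two small machines in parallel and take their product. The first has 4 states tracking whether and how much of `pqp` has been seen; the second has 3 states tracking how much of the suffix `qq` has currently been matched. A product state is a pair (one from each), accepting exactly when both do. Minimizing collapses redundant product states.
With 6 states:
        p   q  
>  S0   S1  S0 
   S1   S1  S2 
   S2   S3  S0 
   S3   S3  S4 
   S4   S3  S5 
 * S5   S3  S5 
(> = start, * = accepting)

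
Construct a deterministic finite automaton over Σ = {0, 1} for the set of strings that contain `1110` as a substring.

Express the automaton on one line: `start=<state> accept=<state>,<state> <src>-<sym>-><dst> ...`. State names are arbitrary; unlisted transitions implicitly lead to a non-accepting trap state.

Track how much of `1110` has been matched so far: state A is no progress, E is the absorbing accept state reached once `1110` has occurred. Intermediate states record partial matches; on a mismatch, fall back to the longest reusable overlap.
A 5-state machine:
       0  1 
>  A   A  B 
   B   A  C 
   C   A  D 
   D   E  D 
 * E   E  E 
(> = start, * = accepting)

start=A accept=E A-0->A A-1->B B-0->A B-1->C C-0->A C-1->D D-0->E D-1->D E-0->E E-1->E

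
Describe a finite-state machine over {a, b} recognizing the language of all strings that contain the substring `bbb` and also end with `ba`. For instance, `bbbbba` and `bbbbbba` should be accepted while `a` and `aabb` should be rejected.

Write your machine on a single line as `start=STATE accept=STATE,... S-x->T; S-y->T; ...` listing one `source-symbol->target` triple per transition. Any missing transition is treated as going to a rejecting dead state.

start=q0; accept=q5; q0-a->q0; q0-b->q1; q1-a->q2; q1-b->q3; q2-a->q0; q2-b->q1; q3-a->q2; q3-b->q4; q4-a->q5; q4-b->q4; q5-a->q6; q5-b->q4; q6-a->q6; q6-b->q4

Handle the two conditions separately and then intersect. One (4 states) tracks whether and how much of `bbb` has been seen; the other (3 states) tracks how much of the suffix `ba` has currently been matched. Each combined state is a pair, one component from each; accept when both components accept.
        a   b  
>  q0   q0  q1 
   q1   q2  q3 
   q2   q0  q1 
   q3   q2  q4 
   q4   q5  q4 
 * q5   q6  q4 
   q6   q6  q4 
(> = start, * = accepting)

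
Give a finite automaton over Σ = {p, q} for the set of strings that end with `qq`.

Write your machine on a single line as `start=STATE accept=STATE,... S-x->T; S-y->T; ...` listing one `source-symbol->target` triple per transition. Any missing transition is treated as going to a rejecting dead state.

start=s0; accept=s2; s0-p->s0; s0-q->s1; s1-p->s0; s1-q->s2; s2-p->s0; s2-q->s2

Let each state record the length of the longest suffix of the input read so far that is also a prefix of `qq`. s1 means the last symbol is `q`; s2 means the last 2 symbols are `qq`. Accept only at s2, where the string currently ends in `qq`.
3 states suffice.
        p   q  
>  s0   s0  s1 
   s1   s0  s2 
 * s2   s0  s2 
(> = start, * = accepting)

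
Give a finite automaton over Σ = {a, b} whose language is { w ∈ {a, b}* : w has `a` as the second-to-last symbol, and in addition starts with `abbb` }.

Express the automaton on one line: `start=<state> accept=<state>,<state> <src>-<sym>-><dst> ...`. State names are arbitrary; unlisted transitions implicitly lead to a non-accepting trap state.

Run two small machines in parallel and take their product. One (7 states) tracks the last 2 symbols read; the other (6 states) tracks whether the input so far still matches the prefix `abbb`. Each combined state is a pair, one component from each; accept when both components accept. Minimizing collapses redundant product states.
A 9-state machine:
        a   b  
>  q0   q1  q2 
   q1   q2  q3 
   q2   q2  q2 
   q3   q2  q4 
   q4   q2  q5 
   q5   q6  q5 
   q6   q7  q8 
 * q7   q7  q8 
 * q8   q6  q5 
(> = start, * = accepting)

start=q0 accept=q7,q8 q0-a->q1 q0-b->q2 q1-a->q2 q1-b->q3 q2-a->q2 q2-b->q2 q3-a->q2 q3-b->q4 q4-a->q2 q4-b->q5 q5-a->q6 q5-b->q5 q6-a->q7 q6-b->q8 q7-a->q7 q7-b->q8 q8-a->q6 q8-b->q5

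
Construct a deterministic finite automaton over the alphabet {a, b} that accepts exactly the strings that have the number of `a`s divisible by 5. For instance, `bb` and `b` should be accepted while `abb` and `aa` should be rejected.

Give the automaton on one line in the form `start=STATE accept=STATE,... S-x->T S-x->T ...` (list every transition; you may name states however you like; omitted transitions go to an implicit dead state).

Keep the running count of `a`s modulo 5: each `a` advances along the cycle s0 → s1 → s2 → s3 → s4 → s0 while other symbols loop. Accept at s0.
        a   b  
>* s0   s1  s0 
   s1   s2  s1 
   s2   s3  s2 
   s3   s4  s3 
   s4   s0  s4 
(> = start, * = accepting)

start=s0 accept=s0 s0-a->s1 s0-b->s0 s1-a->s2 s1-b->s1 s2-a->s3 s2-b->s2 s3-a->s4 s3-b->s3 s4-a->s0 s4-b->s4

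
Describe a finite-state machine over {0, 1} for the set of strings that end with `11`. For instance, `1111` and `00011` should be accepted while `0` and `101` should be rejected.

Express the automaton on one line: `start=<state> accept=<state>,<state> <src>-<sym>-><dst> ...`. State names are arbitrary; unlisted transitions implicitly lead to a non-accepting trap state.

Let each state record the length of the longest suffix of the input read so far that is also a prefix of `11`. q1 means the last symbol is `1`; q2 means the last 2 symbols are `11`. Accept only at q2, where the string currently ends in `11`.
        0   1  
>  q0   q0  q1 
   q1   q0  q2 
 * q2   q0  q2 
(> = start, * = accepting)

start=q0 accept=q2 q0-0->q0 q0-1->q1 q1-0->q0 q1-1->q2 q2-0->q0 q2-1->q2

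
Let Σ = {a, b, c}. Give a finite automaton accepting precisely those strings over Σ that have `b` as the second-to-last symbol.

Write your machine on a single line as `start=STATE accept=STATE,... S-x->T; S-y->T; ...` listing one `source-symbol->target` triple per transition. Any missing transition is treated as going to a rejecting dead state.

A DFA must remember the last 2 symbols (since which symbol is second-to-last isn't known until the input ends). Use one state per possible window of the last ≤2 symbols; accept from those whose window starts with `b`.
13 states suffice.
          a    b    c  
>  q0     q1   q2   q3 
   q1     q4   q5   q6 
   q2     q7   q8   q9 
   q3    q10  q11  q12 
   q4     q4   q5   q6 
   q5     q7   q8   q9 
   q6    q10  q11  q12 
 * q7     q4   q5   q6 
 * q8     q7   q8   q9 
 * q9    q10  q11  q12 
   q10    q4   q5   q6 
   q11    q7   q8   q9 
   q12   q10  q11  q12 
(> = start, * = accepting)

start=q0; accept=q7,q8,q9; q0-a->q1; q0-b->q2; q0-c->q3; q1-a->q4; q1-b->q5; q1-c->q6; q2-a->q7; q2-b->q8; q2-c->q9; q3-a->q10; q3-b->q11; q3-c->q12; q4-a->q4; q4-b->q5; q4-c->q6; q5-a->q7; q5-b->q8; q5-c->q9; q6-a->q10; q6-b->q11; q6-c->q12; q7-a->q4; q7-b->q5; q7-c->q6; q8-a->q7; q8-b->q8; q8-c->q9; q9-a->q10; q9-b->q11; q9-c->q12; q10-a->q4; q10-b->q5; q10-c->q6; q11-a->q7; q11-b->q8; q11-c->q9; q12-a->q10; q12-b->q11; q12-c->q12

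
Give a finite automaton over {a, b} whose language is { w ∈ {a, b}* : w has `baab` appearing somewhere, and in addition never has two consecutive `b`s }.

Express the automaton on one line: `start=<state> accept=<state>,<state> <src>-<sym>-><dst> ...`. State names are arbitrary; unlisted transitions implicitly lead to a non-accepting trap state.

Handle the two conditions separately and then intersect. One (5 states) tracks whether and how much of `baab` has been seen; the other (3 states) tracks partial matches of the forbidden pattern `bb`. Each combined state is a pair, one component from each; accept when both components accept.
11 states suffice.
          a    b  
>  S0     S0   S1 
   S1     S2   S3 
   S2     S4   S1 
   S3     S5   S3 
   S4     S0   S6 
   S5     S7   S3 
 * S6     S8   S9 
   S7    S10   S9 
 * S8     S8   S6 
   S9     S9   S9 
   S10   S10   S3 
(> = start, * = accepting)

start=S0 accept=S6,S8 S0-a->S0 S0-b->S1 S1-a->S2 S1-b->S3 S2-a->S4 S2-b->S1 S3-a->S5 S3-b->S3 S4-a->S0 S4-b->S6 S5-a->S7 S5-b->S3 S6-a->S8 S6-b->S9 S7-a->S10 S7-b->S9 S8-a->S8 S8-b->S6 S9-a->S9 S9-b->S9 S10-a->S10 S10-b->S3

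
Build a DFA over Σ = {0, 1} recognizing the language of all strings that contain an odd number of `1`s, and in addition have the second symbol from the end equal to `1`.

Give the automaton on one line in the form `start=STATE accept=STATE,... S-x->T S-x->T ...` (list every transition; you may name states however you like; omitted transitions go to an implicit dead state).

start=A accept=C,F A-0->A A-1->B B-0->C B-1->D C-0->E C-1->D D-0->A D-1->F E-0->E E-1->D F-0->C F-1->D

Handle the two conditions separately and then intersect. One (2 states) tracks the count of `1`s modulo 2; the other (7 states) tracks the last 2 symbols read. Each combined state is a pair, one component from each; accept when both components accept. Equivalent product states are then merged.
With 6 states:
       0  1 
>  A   A  B 
   B   C  D 
 * C   E  D 
   D   A  F 
   E   E  D 
 * F   C  D 
(> = start, * = accepting)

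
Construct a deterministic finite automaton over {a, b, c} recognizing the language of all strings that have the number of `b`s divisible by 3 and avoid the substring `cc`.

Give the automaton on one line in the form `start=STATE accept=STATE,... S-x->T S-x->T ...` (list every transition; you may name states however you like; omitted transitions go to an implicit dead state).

Build one automaton per condition and run them in lockstep. One (3 states) tracks the count of `b`s modulo 3; the other (3 states) tracks partial matches of the forbidden pattern `cc`. Each combined state is a pair, one component from each; accept when both components accept. Minimizing collapses redundant product states.
        a   b   c  
>* q0   q0  q1  q2 
   q1   q1  q3  q4 
 * q2   q0  q1  q5 
   q3   q3  q0  q6 
   q4   q1  q3  q5 
   q5   q5  q5  q5 
   q6   q3  q0  q5 
(> = start, * = accepting)

start=q0 accept=q0,q2 q0-a->q0 q0-b->q1 q0-c->q2 q1-a->q1 q1-b->q3 q1-c->q4 q2-a->q0 q2-b->q1 q2-c->q5 q3-a->q3 q3-b->q0 q3-c->q6 q4-a->q1 q4-b->q3 q4-c->q5 q5-a->q5 q5-b->q5 q5-c->q5 q6-a->q3 q6-b->q0 q6-c->q5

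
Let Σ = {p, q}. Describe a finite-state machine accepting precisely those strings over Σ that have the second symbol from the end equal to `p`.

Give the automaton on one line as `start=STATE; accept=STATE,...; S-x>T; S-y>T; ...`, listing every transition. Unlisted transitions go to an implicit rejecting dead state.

A DFA must remember the last 2 symbols (since which symbol is second-to-last isn't known until the input ends). Use one state per possible window of the last ≤2 symbols; accept from those whose window starts with `p`.
With 7 states:
        p   q  
>  s0   s1  s2 
   s1   s3  s4 
   s2   s5  s6 
 * s3   s3  s4 
 * s4   s5  s6 
   s5   s3  s4 
   s6   s5  s6 
(> = start, * = accepting)

start=s0; accept=s3,s4; s0-p>s1; s0-q>s2; s1-p>s3; s1-q>s4; s2-p>s5; s2-q>s6; s3-p>s3; s3-q>s4; s4-p>s5; s4-q>s6; s5-p>s3; s5-q>s4; s6-p>s5; s6-q>s6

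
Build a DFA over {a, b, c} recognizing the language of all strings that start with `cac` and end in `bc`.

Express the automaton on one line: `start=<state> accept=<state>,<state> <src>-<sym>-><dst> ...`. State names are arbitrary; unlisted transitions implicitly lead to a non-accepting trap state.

Build one automaton per condition and run them in lockstep. One (5 states) tracks whether the input so far still matches the prefix `cac`; the other (3 states) tracks how much of the suffix `bc` has currently been matched. Each combined state is a pair, one component from each; accept when both components accept. After merging equivalent states the machine shrinks.
7 states suffice.
        a   b   c  
>  s0   s1  s1  s2 
   s1   s1  s1  s1 
   s2   s3  s1  s1 
   s3   s1  s1  s4 
   s4   s4  s5  s4 
   s5   s4  s5  s6 
 * s6   s4  s5  s4 
(> = start, * = accepting)

start=s0 accept=s6 s0-a->s1 s0-b->s1 s0-c->s2 s1-a->s1 s1-b->s1 s1-c->s1 s2-a->s3 s2-b->s1 s2-c->s1 s3-a->s1 s3-b->s1 s3-c->s4 s4-a->s4 s4-b->s5 s4-c->s4 s5-a->s4 s5-b->s5 s5-c->s6 s6-a->s4 s6-b->s5 s6-c->s4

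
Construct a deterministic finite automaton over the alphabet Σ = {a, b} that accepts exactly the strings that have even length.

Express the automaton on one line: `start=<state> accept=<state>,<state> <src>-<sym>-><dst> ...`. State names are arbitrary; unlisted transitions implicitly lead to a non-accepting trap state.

Only the length mod 2 matters, so use a 2-cycle: from any state, every input symbol moves to the next state, wrapping q1 back to q0. Mark q0 accepting.
With 2 states:
        a   b  
>* q0   q1  q1 
   q1   q0  q0 
(> = start, * = accepting)

start=q0 accept=q0 q0-a->q1 q0-b->q1 q1-a->q0 q1-b->q0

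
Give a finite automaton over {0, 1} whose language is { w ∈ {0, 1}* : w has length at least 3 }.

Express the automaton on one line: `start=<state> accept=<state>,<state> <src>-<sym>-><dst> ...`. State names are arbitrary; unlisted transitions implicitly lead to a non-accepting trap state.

Count input length up to 4: every symbol moves from q0 toward q4, which means 'more than 3' and absorbs. Accept from {q3, q4}.
With 5 states:
        0   1  
>  q0   q1  q1 
   q1   q2  q2 
   q2   q3  q3 
 * q3   q4  q4 
 * q4   q4  q4 
(> = start, * = accepting)

start=q0 accept=q3,q4 q0-0->q1 q0-1->q1 q1-0->q2 q1-1->q2 q2-0->q3 q2-1->q3 q3-0->q4 q3-1->q4 q4-0->q4 q4-1->q4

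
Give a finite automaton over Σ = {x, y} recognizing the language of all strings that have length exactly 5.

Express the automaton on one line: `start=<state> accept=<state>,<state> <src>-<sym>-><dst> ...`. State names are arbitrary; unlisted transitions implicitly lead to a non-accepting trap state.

We only need to distinguish lengths 0, 1, …, 5, and '>5'. Chain A → B → C → D → E → F → G on every symbol, with G looping. Accepting states: {F}.
With 7 states:
       x  y 
>  A   B  B 
   B   C  C 
   C   D  D 
   D   E  E 
   E   F  F 
 * F   G  G 
   G   G  G 
(> = start, * = accepting)

start=A accept=F A-x->B A-y->B B-x->C B-y->C C-x->D C-y->D D-x->E D-y->E E-x->F E-y->F F-x->G F-y->G G-x->G G-y->G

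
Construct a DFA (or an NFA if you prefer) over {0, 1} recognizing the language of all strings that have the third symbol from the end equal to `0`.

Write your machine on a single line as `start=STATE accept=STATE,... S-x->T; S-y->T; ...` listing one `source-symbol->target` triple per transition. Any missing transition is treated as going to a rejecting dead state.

Because acceptance depends on a position counted from the end, the machine has to buffer the most recent 3 symbols. Make each state the string of the last up-to-3 symbols read; on input `x` shift the window left and append `x`. Accept when the buffered window has length 3 and begins with `0`.
15 states suffice.
       0  1 
>  A   B  C 
   B   D  E 
   C   F  G 
   D   H  I 
   E   J  K 
   F   L  M 
   G   N  O 
 * H   H  I 
 * I   J  K 
 * J   L  M 
 * K   N  O 
   L   H  I 
   M   J  K 
   N   L  M 
   O   N  O 
(> = start, * = accepting)

start=A; accept=H,I,J,K; A-0->B; A-1->C; B-0->D; B-1->E; C-0->F; C-1->G; D-0->H; D-1->I; E-0->J; E-1->K; F-0->L; F-1->M; G-0->N; G-1->O; H-0->H; H-1->I; I-0->J; I-1->K; J-0->L; J-1->M; K-0->N; K-1->O; L-0->H; L-1->I; M-0->J; M-1->K; N-0->L; N-1->M; O-0->N; O-1->O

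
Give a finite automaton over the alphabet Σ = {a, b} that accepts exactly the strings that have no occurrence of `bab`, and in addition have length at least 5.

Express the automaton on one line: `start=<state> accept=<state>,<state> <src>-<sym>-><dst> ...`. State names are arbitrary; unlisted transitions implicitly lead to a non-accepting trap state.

Run two small machines in parallel and take their product. The first has 4 states tracking partial matches of the forbidden pattern `bab`; the second has 7 states tracking the input length, saturating at 6. A product state is a pair (one from each), accepting exactly when both do. Equivalent product states are then merged.
A 16-state machine:
          a    b  
>  q0     q1   q2 
   q1     q3   q4 
   q2     q5   q4 
   q3     q6   q7 
   q4     q8   q7 
   q5     q6   q9 
   q6    q10  q11 
   q7    q12  q11 
   q8    q10   q9 
   q9     q9   q9 
   q10   q13  q14 
   q11   q15  q14 
   q12   q13   q9 
 * q13   q13  q14 
 * q14   q15  q14 
 * q15   q13   q9 
(> = start, * = accepting)

start=q0 accept=q13,q14,q15 q0-a->q1 q0-b->q2 q1-a->q3 q1-b->q4 q2-a->q5 q2-b->q4 q3-a->q6 q3-b->q7 q4-a->q8 q4-b->q7 q5-a->q6 q5-b->q9 q6-a->q10 q6-b->q11 q7-a->q12 q7-b->q11 q8-a->q10 q8-b->q9 q9-a->q9 q9-b->q9 q10-a->q13 q10-b->q14 q11-a->q15 q11-b->q14 q12-a->q13 q12-b->q9 q13-a->q13 q13-b->q14 q14-a->q15 q14-b->q14 q15-a->q13 q15-b->q9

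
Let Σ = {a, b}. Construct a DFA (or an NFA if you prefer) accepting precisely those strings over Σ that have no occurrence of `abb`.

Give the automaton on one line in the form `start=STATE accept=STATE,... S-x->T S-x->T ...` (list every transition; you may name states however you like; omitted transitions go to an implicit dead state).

start=q0 accept=q0,q1,q2 q0-a->q1 q0-b->q0 q1-a->q1 q1-b->q2 q2-a->q1 q2-b->q3 q3-a->q3 q3-b->q3

Track partial matches of the forbidden pattern `abb`. State q3 is a dead state reached once `abb` has occurred; every other state accepts. q0 means no part of `abb` is currently matched.
With 4 states:
        a   b  
>* q0   q1  q0 
 * q1   q1  q2 
 * q2   q1  q3 
   q3   q3  q3 
(> = start, * = accepting)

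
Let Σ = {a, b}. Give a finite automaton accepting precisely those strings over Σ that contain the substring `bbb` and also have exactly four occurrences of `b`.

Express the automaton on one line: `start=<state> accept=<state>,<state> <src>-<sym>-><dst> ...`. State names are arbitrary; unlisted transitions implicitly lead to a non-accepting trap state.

Build one automaton per condition and run them in lockstep. The first has 4 states tracking whether and how much of `bbb` has been seen; the second has 6 states tracking the count of `b`s, saturating at 5. A product state is a pair (one from each), accepting exactly when both do.
An 18-state machine:
          a    b  
>  s0     s0   s1 
   s1     s2   s3 
   s2     s2   s4 
   s3     s5   s6 
   s4     s5   s7 
   s5     s5   s8 
   s6     s6   s9 
   s7    s10   s9 
   s8    s10  s11 
 * s9     s9  s12 
   s10   s10  s13 
   s11   s14  s12 
   s12   s12  s12 
   s13   s14  s15 
   s14   s14  s16 
   s15   s17  s12 
   s16   s17  s15 
   s17   s17  s16 
(> = start, * = accepting)

start=s0 accept=s9 s0-a->s0 s0-b->s1 s1-a->s2 s1-b->s3 s2-a->s2 s2-b->s4 s3-a->s5 s3-b->s6 s4-a->s5 s4-b->s7 s5-a->s5 s5-b->s8 s6-a->s6 s6-b->s9 s7-a->s10 s7-b->s9 s8-a->s10 s8-b->s11 s9-a->s9 s9-b->s12 s10-a->s10 s10-b->s13 s11-a->s14 s11-b->s12 s12-a->s12 s12-b->s12 s13-a->s14 s13-b->s15 s14-a->s14 s14-b->s16 s15-a->s17 s15-b->s12 s16-a->s17 s16-b->s15 s17-a->s17 s17-b->s16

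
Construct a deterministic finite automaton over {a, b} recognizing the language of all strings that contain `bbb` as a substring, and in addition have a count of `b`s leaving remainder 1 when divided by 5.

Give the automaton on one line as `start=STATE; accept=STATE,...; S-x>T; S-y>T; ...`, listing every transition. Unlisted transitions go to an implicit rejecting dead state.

start=s0; accept=s15; s0-a>s0; s0-b>s1; s1-a>s2; s1-b>s3; s2-a>s2; s2-b>s4; s3-a>s5; s3-b>s6; s4-a>s5; s4-b>s7; s5-a>s5; s5-b>s8; s6-a>s6; s6-b>s9; s7-a>s10; s7-b>s9; s8-a>s10; s8-b>s11; s9-a>s9; s9-b>s12; s10-a>s10; s10-b>s13; s11-a>s14; s11-b>s12; s12-a>s12; s12-b>s15; s13-a>s14; s13-b>s16; s14-a>s14; s14-b>s17; s15-a>s15; s15-b>s18; s16-a>s0; s16-b>s15; s17-a>s0; s17-b>s19; s18-a>s18; s18-b>s6; s19-a>s2; s19-b>s18

Build one automaton per condition and run them in lockstep. The first has 4 states tracking whether and how much of `bbb` has been seen; the second has 5 states tracking the count of `b`s modulo 5. A product state is a pair (one from each), accepting exactly when both do.
With 20 states:
          a    b  
>  s0     s0   s1 
   s1     s2   s3 
   s2     s2   s4 
   s3     s5   s6 
   s4     s5   s7 
   s5     s5   s8 
   s6     s6   s9 
   s7    s10   s9 
   s8    s10  s11 
   s9     s9  s12 
   s10   s10  s13 
   s11   s14  s12 
   s12   s12  s15 
   s13   s14  s16 
   s14   s14  s17 
 * s15   s15  s18 
   s16    s0  s15 
   s17    s0  s19 
   s18   s18   s6 
   s19    s2  s18 
(> = start, * = accepting)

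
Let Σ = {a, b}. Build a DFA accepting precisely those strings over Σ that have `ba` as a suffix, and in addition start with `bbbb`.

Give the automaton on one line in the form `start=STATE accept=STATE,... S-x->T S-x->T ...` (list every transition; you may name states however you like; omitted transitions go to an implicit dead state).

Run two small machines in parallel and take their product. The first has 3 states tracking how much of the suffix `ba` has currently been matched; the second has 6 states tracking whether the input so far still matches the prefix `bbbb`. A product state is a pair (one from each), accepting exactly when both do.
A 10-state machine:
        a   b  
>  s0   s1  s2 
   s1   s1  s3 
   s2   s4  s5 
   s3   s4  s3 
   s4   s1  s3 
   s5   s4  s6 
   s6   s4  s7 
   s7   s8  s7 
 * s8   s9  s7 
   s9   s9  s7 
(> = start, * = accepting)

start=s0 accept=s8 s0-a->s1 s0-b->s2 s1-a->s1 s1-b->s3 s2-a->s4 s2-b->s5 s3-a->s4 s3-b->s3 s4-a->s1 s4-b->s3 s5-a->s4 s5-b->s6 s6-a->s4 s6-b->s7 s7-a->s8 s7-b->s7 s8-a->s9 s8-b->s7 s9-a->s9 s9-b->s7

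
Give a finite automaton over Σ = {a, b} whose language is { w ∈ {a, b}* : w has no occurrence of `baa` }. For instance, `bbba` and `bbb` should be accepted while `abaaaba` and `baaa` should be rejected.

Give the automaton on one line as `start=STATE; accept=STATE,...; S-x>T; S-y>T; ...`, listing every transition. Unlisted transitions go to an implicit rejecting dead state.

Track partial matches of the forbidden pattern `baa`. State S3 is a dead state reached once `baa` has occurred; every other state accepts. S0 means no part of `baa` is currently matched.
4 states suffice.
        a   b  
>* S0   S0  S1 
 * S1   S2  S1 
 * S2   S3  S1 
   S3   S3  S3 
(> = start, * = accepting)

start=S0; accept=S0,S1,S2; S0-a>S0; S0-b>S1; S1-a>S2; S1-b>S1; S2-a>S3; S2-b>S1; S3-a>S3; S3-b>S3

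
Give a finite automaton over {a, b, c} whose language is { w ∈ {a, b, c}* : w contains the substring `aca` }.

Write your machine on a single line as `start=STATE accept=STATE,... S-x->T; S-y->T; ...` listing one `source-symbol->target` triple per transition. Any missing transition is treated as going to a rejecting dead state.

start=q0; accept=q3; q0-a->q1; q0-b->q0; q0-c->q0; q1-a->q1; q1-b->q0; q1-c->q2; q2-a->q3; q2-b->q0; q2-c->q0; q3-a->q3; q3-b->q3; q3-c->q3

Track how much of `aca` has been matched so far: state q0 is no progress, q3 is the absorbing accept state reached once `aca` has occurred. Intermediate states record partial matches; on a mismatch, fall back to the longest reusable overlap.
A 4-state machine:
        a   b   c  
>  q0   q1  q0  q0 
   q1   q1  q0  q2 
   q2   q3  q0  q0 
 * q3   q3  q3  q3 
(> = start, * = accepting)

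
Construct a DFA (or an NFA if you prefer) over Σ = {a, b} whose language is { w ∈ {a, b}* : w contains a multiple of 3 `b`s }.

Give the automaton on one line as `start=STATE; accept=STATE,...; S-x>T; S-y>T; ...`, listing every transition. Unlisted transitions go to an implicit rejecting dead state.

start=S0; accept=S0; S0-a>S0; S0-b>S1; S1-a>S1; S1-b>S2; S2-a>S2; S2-b>S0

The only thing that matters is how many `b`s have appeared, reduced mod 3. Use one state per residue: S0 for 0, …, S2 for 2. Reading `b` moves to the next residue; anything else stays put. S0 is accepting.
3 states suffice.
        a   b  
>* S0   S0  S1 
   S1   S1  S2 
   S2   S2  S0 
(> = start, * = accepting)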